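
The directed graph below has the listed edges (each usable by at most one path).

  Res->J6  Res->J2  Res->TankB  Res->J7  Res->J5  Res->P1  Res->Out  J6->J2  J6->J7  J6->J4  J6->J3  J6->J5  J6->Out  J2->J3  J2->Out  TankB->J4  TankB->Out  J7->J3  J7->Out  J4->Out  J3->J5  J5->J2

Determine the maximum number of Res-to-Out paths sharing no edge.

Assign every edge capacity 1; by Menger, the answer equals the max flow.
Path Res→Out (+1); total 1.
Path Res→J6→Out (+1); total 2.
Path Res→J2→Out (+1); total 3.
Path Res→TankB→Out (+1); total 4.
Path Res→J7→Out (+1); total 5.
No residual Res→Out path; max flow = 5.
Certifying cut of size 5: {J2→Out, Res→J6, Res→J7, Res→Out, Res→TankB}.

5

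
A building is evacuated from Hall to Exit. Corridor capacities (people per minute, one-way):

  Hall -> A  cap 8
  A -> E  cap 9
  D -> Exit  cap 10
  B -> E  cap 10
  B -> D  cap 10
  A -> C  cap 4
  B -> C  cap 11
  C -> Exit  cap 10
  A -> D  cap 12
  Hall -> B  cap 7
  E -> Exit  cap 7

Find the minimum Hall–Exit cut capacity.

15

Augment Hall→A→C→Exit: bottleneck 4, flow now 4.
Augment Hall→A→D→Exit: bottleneck 4, flow now 8.
Augment Hall→B→C→Exit: bottleneck 6, flow now 14.
Augment Hall→B→D→Exit: bottleneck 1, flow now 15.
No augmenting path remains; maximum flow = 15.
By max-flow min-cut, the minimum cut capacity equals the max flow.
In the residual graph, reachable from Hall: {Hall}.
Min-cut edges: Hall→A (8), Hall→B (7); capacity 8 + 7 = 15.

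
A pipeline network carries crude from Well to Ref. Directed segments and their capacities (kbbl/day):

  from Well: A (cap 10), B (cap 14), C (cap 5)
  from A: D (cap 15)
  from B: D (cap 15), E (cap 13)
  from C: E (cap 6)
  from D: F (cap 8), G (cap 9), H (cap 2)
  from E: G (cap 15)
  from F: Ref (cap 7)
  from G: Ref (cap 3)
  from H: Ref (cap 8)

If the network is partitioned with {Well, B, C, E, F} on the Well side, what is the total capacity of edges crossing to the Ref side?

Edges leaving {Well, B, C, E, F}: Well→A (10), B→D (15), E→G (15), F→Ref (7).
Cut capacity = 10 + 15 + 15 + 7 = 47.

47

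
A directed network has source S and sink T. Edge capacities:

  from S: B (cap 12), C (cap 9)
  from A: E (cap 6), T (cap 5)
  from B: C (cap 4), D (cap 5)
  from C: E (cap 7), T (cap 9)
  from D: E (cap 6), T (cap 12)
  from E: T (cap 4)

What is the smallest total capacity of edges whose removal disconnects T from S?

Augment S→C→T: bottleneck 9, flow now 9.
Augment S→B→D→T: bottleneck 5, flow now 14.
Augment S→B→C→E→T: bottleneck 4, flow now 18.
No augmenting path remains; maximum flow = 18.
By max-flow min-cut, the minimum cut capacity equals the max flow.
In the residual graph, reachable from S: {S, B}.
Min-cut edges: S→C (9), B→C (4), B→D (5); capacity 9 + 4 + 5 = 18.

18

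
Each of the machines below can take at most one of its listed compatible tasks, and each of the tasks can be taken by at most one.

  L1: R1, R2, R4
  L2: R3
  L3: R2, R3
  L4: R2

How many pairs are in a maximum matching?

3

Unit-capacity flow: source→left, listed edges, right→sink; max matching = max flow.
Augmenting path L1→R1 (+1); matched 1.
Augmenting path L2→R3 (+1); matched 2.
Augmenting path L3→R2 (+1); matched 3.
No augmenting path remains; maximum matching = 3.
König certificate: {L1, R2, R3} is a vertex cover of size 3 (every listed pair touches it), so no matching can be larger.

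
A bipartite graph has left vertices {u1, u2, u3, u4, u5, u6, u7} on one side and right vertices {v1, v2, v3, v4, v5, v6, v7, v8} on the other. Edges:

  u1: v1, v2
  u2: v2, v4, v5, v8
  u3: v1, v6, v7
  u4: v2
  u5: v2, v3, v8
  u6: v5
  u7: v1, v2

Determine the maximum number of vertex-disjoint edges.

Unit-capacity flow: source→left, listed edges, right→sink; max matching = max flow.
Augmenting path u1→v1 (+1); matched 1.
Augmenting path u2→v2 (+1); matched 2.
Augmenting path u3→v6 (+1); matched 3.
Augmenting path u5→v3 (+1); matched 4.
Augmenting path u6→v5 (+1); matched 5.
Augmenting path u4→v2→u2→v4 (+1); matched 6.
No augmenting path remains; maximum matching = 6.
König certificate: {u2, u3, u5, u6, v1, v2} is a vertex cover of size 6 (every listed pair touches it), so no matching can be larger.

6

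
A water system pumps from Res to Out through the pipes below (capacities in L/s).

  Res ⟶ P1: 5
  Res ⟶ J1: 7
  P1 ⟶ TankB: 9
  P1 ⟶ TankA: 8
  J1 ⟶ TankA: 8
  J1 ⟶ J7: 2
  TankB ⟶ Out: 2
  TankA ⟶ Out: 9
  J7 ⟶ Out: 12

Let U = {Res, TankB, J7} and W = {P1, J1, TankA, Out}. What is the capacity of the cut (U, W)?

Edges leaving {Res, TankB, J7}: Res→P1 (5), Res→J1 (7), TankB→Out (2), J7→Out (12).
Cut capacity = 5 + 7 + 2 + 12 = 26.

26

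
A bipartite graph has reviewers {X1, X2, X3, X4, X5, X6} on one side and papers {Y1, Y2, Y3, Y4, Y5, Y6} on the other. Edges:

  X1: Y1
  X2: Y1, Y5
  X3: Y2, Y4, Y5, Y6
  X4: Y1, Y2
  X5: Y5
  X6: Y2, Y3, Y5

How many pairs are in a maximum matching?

Unit-capacity flow: source→left, listed edges, right→sink; max matching = max flow.
Augmenting path X1→Y1 (+1); matched 1.
Augmenting path X2→Y5 (+1); matched 2.
Augmenting path X3→Y2 (+1); matched 3.
Augmenting path X6→Y3 (+1); matched 4.
Augmenting path X4→Y2→X3→Y4 (+1); matched 5.
No augmenting path remains; maximum matching = 5.
König certificate: {X3, X4, X6, Y1, Y5} is a vertex cover of size 5 (every listed pair touches it), so no matching can be larger.

5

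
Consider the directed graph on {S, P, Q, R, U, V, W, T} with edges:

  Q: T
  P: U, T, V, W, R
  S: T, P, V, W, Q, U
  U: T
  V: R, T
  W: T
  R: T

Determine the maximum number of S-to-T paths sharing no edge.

6

Assign every edge capacity 1; by Menger, the answer equals the max flow.
Path S→T (+1); total 1.
Path S→P→T (+1); total 2.
Path S→Q→T (+1); total 3.
Path S→U→T (+1); total 4.
Path S→V→T (+1); total 5.
Path S→W→T (+1); total 6.
No residual S→T path; max flow = 6.
Certifying cut of size 6: {S→P, S→Q, S→T, S→U, S→V, S→W}.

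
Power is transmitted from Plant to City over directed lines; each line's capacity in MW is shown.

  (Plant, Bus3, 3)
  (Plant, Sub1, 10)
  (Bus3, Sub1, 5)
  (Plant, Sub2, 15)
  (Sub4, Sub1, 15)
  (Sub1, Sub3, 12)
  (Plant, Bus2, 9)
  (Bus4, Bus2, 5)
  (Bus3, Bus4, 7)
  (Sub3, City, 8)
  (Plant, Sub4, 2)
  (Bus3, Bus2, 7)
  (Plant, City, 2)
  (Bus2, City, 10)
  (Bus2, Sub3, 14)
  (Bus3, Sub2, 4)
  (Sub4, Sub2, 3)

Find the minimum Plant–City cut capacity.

Augment Plant→City: bottleneck 2, flow now 2.
Augment Plant→Bus2→City: bottleneck 9, flow now 11.
Augment Plant→Bus3→Bus2→City: bottleneck 1, flow now 12.
Augment Plant→Sub1→Sub3→City: bottleneck 8, flow now 20.
No augmenting path remains; maximum flow = 20.
By max-flow min-cut, the minimum cut capacity equals the max flow.
In the residual graph, reachable from Plant: {Plant, Bus3, Bus4, Bus2, Sub4, Sub1, Sub3, Sub2}.
Min-cut edges: Plant→City (2), Bus2→City (10), Sub3→City (8); capacity 2 + 10 + 8 = 20.

20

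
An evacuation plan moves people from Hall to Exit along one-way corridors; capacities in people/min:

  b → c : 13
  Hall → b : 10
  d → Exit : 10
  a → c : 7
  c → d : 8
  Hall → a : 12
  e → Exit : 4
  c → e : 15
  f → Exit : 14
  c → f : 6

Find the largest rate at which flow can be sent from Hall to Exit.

17

Augment Hall→a→c→d→Exit: bottleneck 7, flow now 7.
Augment Hall→b→c→d→Exit: bottleneck 1, flow now 8.
Augment Hall→b→c→e→Exit: bottleneck 4, flow now 12.
Augment Hall→b→c→f→Exit: bottleneck 5, flow now 17.
No augmenting path remains; maximum flow = 17.
In the residual graph, reachable from Hall: {Hall, a}.
Min-cut edges: Hall→b (10), a→c (7); capacity 10 + 7 = 17.
This cut is saturated, so no flow can exceed 17.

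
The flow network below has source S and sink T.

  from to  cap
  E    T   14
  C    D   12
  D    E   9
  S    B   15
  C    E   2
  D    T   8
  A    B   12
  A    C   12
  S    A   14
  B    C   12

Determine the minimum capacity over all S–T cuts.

14

Augment S→A→C→D→T: bottleneck 8, flow now 8.
Augment S→A→C→E→T: bottleneck 2, flow now 10.
Augment S→A→C→D→E→T: bottleneck 2, flow now 12.
Augment S→B→C→D→E→T: bottleneck 2, flow now 14.
No augmenting path remains; maximum flow = 14.
By max-flow min-cut, the minimum cut capacity equals the max flow.
In the residual graph, reachable from S: {S, A, B, C}.
Min-cut edges: C→D (12), C→E (2); capacity 12 + 2 = 14.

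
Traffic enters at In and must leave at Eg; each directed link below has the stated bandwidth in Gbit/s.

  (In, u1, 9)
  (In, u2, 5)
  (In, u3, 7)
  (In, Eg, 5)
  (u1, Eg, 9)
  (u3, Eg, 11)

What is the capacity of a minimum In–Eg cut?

21

Augment In→Eg: bottleneck 5, flow now 5.
Augment In→u1→Eg: bottleneck 9, flow now 14.
Augment In→u3→Eg: bottleneck 7, flow now 21.
No augmenting path remains; maximum flow = 21.
By max-flow min-cut, the minimum cut capacity equals the max flow.
In the residual graph, reachable from In: {In, u2}.
Min-cut edges: In→u1 (9), In→u3 (7), In→Eg (5); capacity 9 + 7 + 5 = 21.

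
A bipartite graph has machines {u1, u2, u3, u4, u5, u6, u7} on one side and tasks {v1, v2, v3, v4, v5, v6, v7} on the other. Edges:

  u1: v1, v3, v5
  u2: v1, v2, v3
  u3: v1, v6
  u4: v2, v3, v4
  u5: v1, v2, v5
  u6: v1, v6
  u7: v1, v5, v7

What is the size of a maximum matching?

7

Unit-capacity flow: source→left, listed edges, right→sink; max matching = max flow.
Augmenting path u1→v1 (+1); matched 1.
Augmenting path u2→v2 (+1); matched 2.
Augmenting path u3→v6 (+1); matched 3.
Augmenting path u4→v3 (+1); matched 4.
Augmenting path u5→v5 (+1); matched 5.
Augmenting path u7→v7 (+1); matched 6.
Augmenting path u6→v1→u1→v3→u4→v4 (+1); matched 7.
No augmenting path remains; maximum matching = 7.
König certificate: {u1, u2, u3, u4, u5, u6, u7} is a vertex cover of size 7 (every listed pair touches it), so no matching can be larger.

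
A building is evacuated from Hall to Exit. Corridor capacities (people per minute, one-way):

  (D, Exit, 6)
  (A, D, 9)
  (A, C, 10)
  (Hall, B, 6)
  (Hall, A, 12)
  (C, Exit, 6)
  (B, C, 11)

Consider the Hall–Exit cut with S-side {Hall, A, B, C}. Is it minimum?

Given cut capacity: 9 + 6 = 15.
Augment Hall→A→C→Exit: bottleneck 6, flow now 6.
Augment Hall→A→D→Exit: bottleneck 6, flow now 12.
No augmenting path remains; maximum flow = 12.
In the residual graph, reachable from Hall: {Hall, A, B, C, D}.
Min-cut edges: C→Exit (6), D→Exit (6); capacity 6 + 6 = 12.
Cut capacity 15 exceeds the max flow 12, so it is not minimum.

No — its capacity is 15, but the minimum cut has capacity 12.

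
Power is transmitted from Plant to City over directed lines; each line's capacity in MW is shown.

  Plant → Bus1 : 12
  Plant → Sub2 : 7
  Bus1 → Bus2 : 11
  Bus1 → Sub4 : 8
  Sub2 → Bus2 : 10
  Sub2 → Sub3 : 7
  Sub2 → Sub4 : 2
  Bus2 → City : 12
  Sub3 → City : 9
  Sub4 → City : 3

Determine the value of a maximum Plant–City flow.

19

Augment Plant→Bus1→Bus2→City: bottleneck 11, flow now 11.
Augment Plant→Bus1→Sub4→City: bottleneck 1, flow now 12.
Augment Plant→Sub2→Bus2→City: bottleneck 1, flow now 13.
Augment Plant→Sub2→Sub3→City: bottleneck 6, flow now 19.
No augmenting path remains; maximum flow = 19.
In the residual graph, reachable from Plant: {Plant}.
Min-cut edges: Plant→Bus1 (12), Plant→Sub2 (7); capacity 12 + 7 = 19.
This cut is saturated, so no flow can exceed 19.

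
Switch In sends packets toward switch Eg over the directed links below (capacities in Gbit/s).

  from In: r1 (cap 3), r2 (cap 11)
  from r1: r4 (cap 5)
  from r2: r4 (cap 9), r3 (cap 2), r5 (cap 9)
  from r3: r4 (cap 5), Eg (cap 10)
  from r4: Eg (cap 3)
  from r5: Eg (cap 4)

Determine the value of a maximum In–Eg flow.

9

Augment In→r1→r4→Eg: bottleneck 3, flow now 3.
Augment In→r2→r3→Eg: bottleneck 2, flow now 5.
Augment In→r2→r5→Eg: bottleneck 4, flow now 9.
No augmenting path remains; maximum flow = 9.
In the residual graph, reachable from In: {In, r1, r2, r4, r5}.
Min-cut edges: r2→r3 (2), r4→Eg (3), r5→Eg (4); capacity 2 + 3 + 4 = 9.
This cut is saturated, so no flow can exceed 9.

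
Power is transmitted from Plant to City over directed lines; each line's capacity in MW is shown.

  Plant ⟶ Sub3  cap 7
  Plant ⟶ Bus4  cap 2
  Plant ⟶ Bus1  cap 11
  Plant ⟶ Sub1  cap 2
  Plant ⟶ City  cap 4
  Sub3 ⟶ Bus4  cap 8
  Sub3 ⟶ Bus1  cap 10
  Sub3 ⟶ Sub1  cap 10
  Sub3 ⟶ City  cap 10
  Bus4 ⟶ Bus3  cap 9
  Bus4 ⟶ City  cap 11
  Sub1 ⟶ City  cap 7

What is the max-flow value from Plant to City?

Augment Plant→City: bottleneck 4, flow now 4.
Augment Plant→Sub3→City: bottleneck 7, flow now 11.
Augment Plant→Bus4→City: bottleneck 2, flow now 13.
Augment Plant→Sub1→City: bottleneck 2, flow now 15.
No augmenting path remains; maximum flow = 15.
In the residual graph, reachable from Plant: {Plant, Bus1}.
Min-cut edges: Plant→Sub3 (7), Plant→Bus4 (2), Plant→Sub1 (2), Plant→City (4); capacity 7 + 2 + 2 + 4 = 15.
This cut is saturated, so no flow can exceed 15.

15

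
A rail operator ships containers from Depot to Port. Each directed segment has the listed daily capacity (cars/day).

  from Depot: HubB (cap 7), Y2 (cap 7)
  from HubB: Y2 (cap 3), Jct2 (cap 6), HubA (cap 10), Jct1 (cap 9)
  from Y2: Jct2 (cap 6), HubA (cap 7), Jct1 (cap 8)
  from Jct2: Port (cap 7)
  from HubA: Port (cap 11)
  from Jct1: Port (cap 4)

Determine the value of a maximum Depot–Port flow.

Augment Depot→HubB→Jct2→Port: bottleneck 6, flow now 6.
Augment Depot→HubB→HubA→Port: bottleneck 1, flow now 7.
Augment Depot→Y2→Jct2→Port: bottleneck 1, flow now 8.
Augment Depot→Y2→HubA→Port: bottleneck 6, flow now 14.
No augmenting path remains; maximum flow = 14.
In the residual graph, reachable from Depot: {Depot}.
Min-cut edges: Depot→HubB (7), Depot→Y2 (7); capacity 7 + 7 = 14.
This cut is saturated, so no flow can exceed 14.

14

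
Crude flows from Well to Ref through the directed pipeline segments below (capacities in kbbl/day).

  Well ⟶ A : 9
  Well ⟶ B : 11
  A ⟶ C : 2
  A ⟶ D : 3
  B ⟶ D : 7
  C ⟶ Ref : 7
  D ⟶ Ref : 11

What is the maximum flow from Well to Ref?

12

Augment Well→A→C→Ref: bottleneck 2, flow now 2.
Augment Well→A→D→Ref: bottleneck 3, flow now 5.
Augment Well→B→D→Ref: bottleneck 7, flow now 12.
No augmenting path remains; maximum flow = 12.
In the residual graph, reachable from Well: {Well, A, B}.
Min-cut edges: A→C (2), A→D (3), B→D (7); capacity 2 + 3 + 7 = 12.
This cut is saturated, so no flow can exceed 12.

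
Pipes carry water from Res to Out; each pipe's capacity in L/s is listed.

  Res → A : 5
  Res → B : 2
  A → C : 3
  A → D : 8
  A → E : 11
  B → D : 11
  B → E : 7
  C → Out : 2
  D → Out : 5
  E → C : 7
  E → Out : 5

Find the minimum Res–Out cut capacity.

Augment Res→A→C→Out: bottleneck 2, flow now 2.
Augment Res→A→D→Out: bottleneck 3, flow now 5.
Augment Res→B→D→Out: bottleneck 2, flow now 7.
No augmenting path remains; maximum flow = 7.
By max-flow min-cut, the minimum cut capacity equals the max flow.
In the residual graph, reachable from Res: {Res}.
Min-cut edges: Res→A (5), Res→B (2); capacity 5 + 2 = 7.

7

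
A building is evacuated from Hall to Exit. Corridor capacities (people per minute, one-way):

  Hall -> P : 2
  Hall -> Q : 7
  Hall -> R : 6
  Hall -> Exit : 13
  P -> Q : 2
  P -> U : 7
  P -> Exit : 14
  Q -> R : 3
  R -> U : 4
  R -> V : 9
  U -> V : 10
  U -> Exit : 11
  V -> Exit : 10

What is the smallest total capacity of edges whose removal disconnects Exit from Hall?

24

Augment Hall→Exit: bottleneck 13, flow now 13.
Augment Hall→P→Exit: bottleneck 2, flow now 15.
Augment Hall→R→U→Exit: bottleneck 4, flow now 19.
Augment Hall→R→V→Exit: bottleneck 2, flow now 21.
Augment Hall→Q→R→V→Exit: bottleneck 3, flow now 24.
No augmenting path remains; maximum flow = 24.
By max-flow min-cut, the minimum cut capacity equals the max flow.
In the residual graph, reachable from Hall: {Hall, Q}.
Min-cut edges: Hall→P (2), Hall→R (6), Hall→Exit (13), Q→R (3); capacity 2 + 6 + 13 + 3 = 24.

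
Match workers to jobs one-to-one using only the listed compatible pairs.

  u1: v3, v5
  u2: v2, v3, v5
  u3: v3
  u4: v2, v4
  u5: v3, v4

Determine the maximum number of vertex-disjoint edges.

4

Unit-capacity flow: source→left, listed edges, right→sink; max matching = max flow.
Augmenting path u1→v3 (+1); matched 1.
Augmenting path u2→v2 (+1); matched 2.
Augmenting path u4→v4 (+1); matched 3.
Augmenting path u3→v3→u1→v5 (+1); matched 4.
No augmenting path remains; maximum matching = 4.
König certificate: {v2, v3, v4, v5} is a vertex cover of size 4 (every listed pair touches it), so no matching can be larger.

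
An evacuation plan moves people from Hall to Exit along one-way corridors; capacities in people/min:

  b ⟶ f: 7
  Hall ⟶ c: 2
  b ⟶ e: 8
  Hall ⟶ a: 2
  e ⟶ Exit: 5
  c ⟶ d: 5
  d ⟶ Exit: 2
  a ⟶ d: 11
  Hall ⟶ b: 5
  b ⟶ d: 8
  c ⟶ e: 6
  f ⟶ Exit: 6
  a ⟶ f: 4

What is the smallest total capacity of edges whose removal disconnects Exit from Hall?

Augment Hall→a→d→Exit: bottleneck 2, flow now 2.
Augment Hall→b→e→Exit: bottleneck 5, flow now 7.
Augment Hall→c→d→a→f→Exit: bottleneck 2, flow now 9. (uses reverse residual edge)
No augmenting path remains; maximum flow = 9.
By max-flow min-cut, the minimum cut capacity equals the max flow.
In the residual graph, reachable from Hall: {Hall}.
Min-cut edges: Hall→a (2), Hall→b (5), Hall→c (2); capacity 2 + 5 + 2 = 9.

9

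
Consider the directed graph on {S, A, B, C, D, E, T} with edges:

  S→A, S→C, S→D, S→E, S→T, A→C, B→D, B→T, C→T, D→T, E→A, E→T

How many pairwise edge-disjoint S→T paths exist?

Assign every edge capacity 1; by Menger, the answer equals the max flow.
Path S→T (+1); total 1.
Path S→C→T (+1); total 2.
Path S→D→T (+1); total 3.
Path S→E→T (+1); total 4.
No residual S→T path; max flow = 4.
Certifying cut of size 4: {C→T, S→D, S→E, S→T}.

4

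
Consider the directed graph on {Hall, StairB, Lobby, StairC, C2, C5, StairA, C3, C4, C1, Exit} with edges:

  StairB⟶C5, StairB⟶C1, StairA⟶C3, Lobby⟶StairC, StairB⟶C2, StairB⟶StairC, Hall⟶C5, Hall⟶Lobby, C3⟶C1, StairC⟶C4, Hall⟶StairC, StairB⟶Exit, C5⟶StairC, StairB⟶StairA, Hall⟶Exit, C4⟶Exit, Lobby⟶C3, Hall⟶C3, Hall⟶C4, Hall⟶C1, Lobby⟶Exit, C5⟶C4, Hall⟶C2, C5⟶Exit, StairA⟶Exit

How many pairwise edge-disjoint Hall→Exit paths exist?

4

Assign every edge capacity 1; by Menger, the answer equals the max flow.
Path Hall→Exit (+1); total 1.
Path Hall→Lobby→Exit (+1); total 2.
Path Hall→C5→Exit (+1); total 3.
Path Hall→C4→Exit (+1); total 4.
No residual Hall→Exit path; max flow = 4.
Certifying cut of size 4: {C4→Exit, Hall→C5, Hall→Exit, Hall→Lobby}.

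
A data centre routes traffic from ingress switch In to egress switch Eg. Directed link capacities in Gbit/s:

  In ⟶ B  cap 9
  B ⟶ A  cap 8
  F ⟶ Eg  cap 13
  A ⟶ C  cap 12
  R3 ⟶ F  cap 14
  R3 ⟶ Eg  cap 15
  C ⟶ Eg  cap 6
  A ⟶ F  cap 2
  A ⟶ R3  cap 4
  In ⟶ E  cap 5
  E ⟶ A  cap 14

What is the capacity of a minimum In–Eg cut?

12

Augment In→B→A→C→Eg: bottleneck 6, flow now 6.
Augment In→B→A→R3→Eg: bottleneck 2, flow now 8.
Augment In→E→A→R3→Eg: bottleneck 2, flow now 10.
Augment In→E→A→F→Eg: bottleneck 2, flow now 12.
No augmenting path remains; maximum flow = 12.
By max-flow min-cut, the minimum cut capacity equals the max flow.
In the residual graph, reachable from In: {In, B, E, A, C}.
Min-cut edges: A→R3 (4), A→F (2), C→Eg (6); capacity 4 + 2 + 6 = 12.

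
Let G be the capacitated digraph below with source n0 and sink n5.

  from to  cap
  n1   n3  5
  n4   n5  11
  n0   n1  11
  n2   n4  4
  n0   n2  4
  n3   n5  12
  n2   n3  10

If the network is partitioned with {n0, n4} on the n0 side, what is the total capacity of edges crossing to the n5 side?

Edges leaving {n0, n4}: n0→n1 (11), n0→n2 (4), n4→n5 (11).
Cut capacity = 11 + 4 + 11 = 26.

26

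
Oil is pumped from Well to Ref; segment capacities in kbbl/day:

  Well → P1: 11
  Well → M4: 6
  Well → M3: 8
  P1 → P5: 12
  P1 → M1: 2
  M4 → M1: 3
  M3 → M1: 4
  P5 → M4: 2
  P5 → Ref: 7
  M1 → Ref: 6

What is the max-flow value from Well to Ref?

13

Augment Well→P1→P5→Ref: bottleneck 7, flow now 7.
Augment Well→P1→M1→Ref: bottleneck 2, flow now 9.
Augment Well→M4→M1→Ref: bottleneck 3, flow now 12.
Augment Well→M3→M1→Ref: bottleneck 1, flow now 13.
No augmenting path remains; maximum flow = 13.
In the residual graph, reachable from Well: {Well, P1, M4, M3, P5, M1}.
Min-cut edges: P5→Ref (7), M1→Ref (6); capacity 7 + 6 = 13.
This cut is saturated, so no flow can exceed 13.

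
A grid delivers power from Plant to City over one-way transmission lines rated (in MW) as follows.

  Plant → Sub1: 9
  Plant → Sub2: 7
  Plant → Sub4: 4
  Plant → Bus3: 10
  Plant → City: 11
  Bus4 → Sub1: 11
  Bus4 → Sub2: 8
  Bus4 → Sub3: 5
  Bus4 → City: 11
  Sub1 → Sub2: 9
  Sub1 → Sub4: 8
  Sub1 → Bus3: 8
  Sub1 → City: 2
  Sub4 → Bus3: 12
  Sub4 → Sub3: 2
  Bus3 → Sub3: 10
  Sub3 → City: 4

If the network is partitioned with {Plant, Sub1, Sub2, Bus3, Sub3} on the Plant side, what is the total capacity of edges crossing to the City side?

Edges leaving {Plant, Sub1, Sub2, Bus3, Sub3}: Plant→Sub4 (4), Plant→City (11), Sub1→Sub4 (8), Sub1→City (2), Sub3→City (4).
Cut capacity = 4 + 11 + 8 + 2 + 4 = 29.

29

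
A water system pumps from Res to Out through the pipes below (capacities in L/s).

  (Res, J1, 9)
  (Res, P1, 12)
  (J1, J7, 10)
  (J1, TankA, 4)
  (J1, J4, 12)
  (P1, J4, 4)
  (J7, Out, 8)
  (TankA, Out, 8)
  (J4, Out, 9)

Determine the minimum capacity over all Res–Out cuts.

13

Augment Res→J1→J7→Out: bottleneck 8, flow now 8.
Augment Res→J1→TankA→Out: bottleneck 1, flow now 9.
Augment Res→P1→J4→Out: bottleneck 4, flow now 13.
No augmenting path remains; maximum flow = 13.
By max-flow min-cut, the minimum cut capacity equals the max flow.
In the residual graph, reachable from Res: {Res, P1}.
Min-cut edges: Res→J1 (9), P1→J4 (4); capacity 9 + 4 = 13.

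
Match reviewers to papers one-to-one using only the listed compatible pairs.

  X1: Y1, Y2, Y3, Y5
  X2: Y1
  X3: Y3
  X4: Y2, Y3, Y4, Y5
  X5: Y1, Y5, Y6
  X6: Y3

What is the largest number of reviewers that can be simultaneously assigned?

Unit-capacity flow: source→left, listed edges, right→sink; max matching = max flow.
Augmenting path X1→Y1 (+1); matched 1.
Augmenting path X3→Y3 (+1); matched 2.
Augmenting path X4→Y2 (+1); matched 3.
Augmenting path X5→Y5 (+1); matched 4.
Augmenting path X2→Y1→X1→Y2→X4→Y4 (+1); matched 5.
No augmenting path remains; maximum matching = 5.
König certificate: {X1, X2, X4, X5, Y3} is a vertex cover of size 5 (every listed pair touches it), so no matching can be larger.

5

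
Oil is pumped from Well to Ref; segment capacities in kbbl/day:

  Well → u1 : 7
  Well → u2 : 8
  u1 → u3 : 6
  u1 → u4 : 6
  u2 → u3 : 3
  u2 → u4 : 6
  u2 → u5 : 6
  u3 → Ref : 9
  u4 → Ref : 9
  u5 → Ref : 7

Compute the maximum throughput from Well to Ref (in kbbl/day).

15

Augment Well→u1→u3→Ref: bottleneck 6, flow now 6.
Augment Well→u1→u4→Ref: bottleneck 1, flow now 7.
Augment Well→u2→u3→Ref: bottleneck 3, flow now 10.
Augment Well→u2→u4→Ref: bottleneck 5, flow now 15.
No augmenting path remains; maximum flow = 15.
In the residual graph, reachable from Well: {Well}.
Min-cut edges: Well→u1 (7), Well→u2 (8); capacity 7 + 8 = 15.
This cut is saturated, so no flow can exceed 15.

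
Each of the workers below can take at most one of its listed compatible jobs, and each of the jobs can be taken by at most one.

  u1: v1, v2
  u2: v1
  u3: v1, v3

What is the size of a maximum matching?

3

Unit-capacity flow: source→left, listed edges, right→sink; max matching = max flow.
Augmenting path u1→v1 (+1); matched 1.
Augmenting path u3→v3 (+1); matched 2.
Augmenting path u2→v1→u1→v2 (+1); matched 3.
No augmenting path remains; maximum matching = 3.
König certificate: {u1, u2, u3} is a vertex cover of size 3 (every listed pair touches it), so no matching can be larger.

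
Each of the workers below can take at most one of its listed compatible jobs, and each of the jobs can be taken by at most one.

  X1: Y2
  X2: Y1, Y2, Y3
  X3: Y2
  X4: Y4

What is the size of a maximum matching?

3

Unit-capacity flow: source→left, listed edges, right→sink; max matching = max flow.
Augmenting path X1→Y2 (+1); matched 1.
Augmenting path X2→Y1 (+1); matched 2.
Augmenting path X4→Y4 (+1); matched 3.
No augmenting path remains; maximum matching = 3.
König certificate: {X2, X4, Y2} is a vertex cover of size 3 (every listed pair touches it), so no matching can be larger.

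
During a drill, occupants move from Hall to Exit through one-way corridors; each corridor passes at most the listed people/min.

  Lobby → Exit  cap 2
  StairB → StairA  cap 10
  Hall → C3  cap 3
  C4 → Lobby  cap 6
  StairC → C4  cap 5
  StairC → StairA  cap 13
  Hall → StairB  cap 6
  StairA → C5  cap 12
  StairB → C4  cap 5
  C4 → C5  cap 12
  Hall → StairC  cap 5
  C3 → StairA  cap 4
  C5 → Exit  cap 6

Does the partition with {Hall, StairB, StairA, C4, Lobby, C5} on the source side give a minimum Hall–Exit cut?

Given cut capacity: 3 + 5 + 2 + 6 = 16.
Augment Hall→C3→StairA→C5→Exit: bottleneck 3, flow now 3.
Augment Hall→StairC→StairA→C5→Exit: bottleneck 3, flow now 6.
Augment Hall→StairC→C4→Lobby→Exit: bottleneck 2, flow now 8.
No augmenting path remains; maximum flow = 8.
In the residual graph, reachable from Hall: {Hall, C3, StairC, StairB, StairA, C4, Lobby, C5}.
Min-cut edges: Lobby→Exit (2), C5→Exit (6); capacity 2 + 6 = 8.
Cut capacity 16 exceeds the max flow 8, so it is not minimum.

No — its capacity is 16, but the minimum cut has capacity 8.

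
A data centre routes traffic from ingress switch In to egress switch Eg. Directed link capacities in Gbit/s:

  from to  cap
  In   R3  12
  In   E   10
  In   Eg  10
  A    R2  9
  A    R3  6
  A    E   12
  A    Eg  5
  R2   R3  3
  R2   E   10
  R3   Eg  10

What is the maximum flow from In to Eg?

20

Augment In→Eg: bottleneck 10, flow now 10.
Augment In→R3→Eg: bottleneck 10, flow now 20.
No augmenting path remains; maximum flow = 20.
In the residual graph, reachable from In: {In, R3, E}.
Min-cut edges: In→Eg (10), R3→Eg (10); capacity 10 + 10 = 20.
This cut is saturated, so no flow can exceed 20.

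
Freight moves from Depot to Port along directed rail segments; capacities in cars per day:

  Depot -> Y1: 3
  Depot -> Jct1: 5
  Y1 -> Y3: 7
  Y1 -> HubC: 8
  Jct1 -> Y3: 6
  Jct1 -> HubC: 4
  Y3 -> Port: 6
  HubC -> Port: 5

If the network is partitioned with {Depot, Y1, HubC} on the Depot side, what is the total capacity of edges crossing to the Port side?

Edges leaving {Depot, Y1, HubC}: Depot→Jct1 (5), Y1→Y3 (7), HubC→Port (5).
Cut capacity = 5 + 7 + 5 = 17.

17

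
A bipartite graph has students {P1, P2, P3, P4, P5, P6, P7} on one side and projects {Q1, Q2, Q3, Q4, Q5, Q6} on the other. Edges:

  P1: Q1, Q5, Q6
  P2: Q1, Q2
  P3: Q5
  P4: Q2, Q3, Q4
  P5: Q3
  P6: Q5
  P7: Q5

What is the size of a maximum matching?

Unit-capacity flow: source→left, listed edges, right→sink; max matching = max flow.
Augmenting path P1→Q1 (+1); matched 1.
Augmenting path P2→Q2 (+1); matched 2.
Augmenting path P3→Q5 (+1); matched 3.
Augmenting path P4→Q3 (+1); matched 4.
Augmenting path P5→Q3→P4→Q4 (+1); matched 5.
No augmenting path remains; maximum matching = 5.
König certificate: {P1, P2, P4, P5, Q5} is a vertex cover of size 5 (every listed pair touches it), so no matching can be larger.

5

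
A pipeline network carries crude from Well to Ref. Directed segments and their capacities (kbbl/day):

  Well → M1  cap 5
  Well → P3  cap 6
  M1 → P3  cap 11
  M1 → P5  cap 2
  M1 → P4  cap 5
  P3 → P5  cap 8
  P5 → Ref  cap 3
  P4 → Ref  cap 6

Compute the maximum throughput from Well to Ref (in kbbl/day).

Augment Well→M1→P5→Ref: bottleneck 2, flow now 2.
Augment Well→M1→P4→Ref: bottleneck 3, flow now 5.
Augment Well→P3→P5→Ref: bottleneck 1, flow now 6.
Augment Well→P3→P5→M1→P4→Ref: bottleneck 2, flow now 8. (uses reverse residual edge)
No augmenting path remains; maximum flow = 8.
In the residual graph, reachable from Well: {Well, P3, P5}.
Min-cut edges: Well→M1 (5), P5→Ref (3); capacity 5 + 3 = 8.
This cut is saturated, so no flow can exceed 8.

8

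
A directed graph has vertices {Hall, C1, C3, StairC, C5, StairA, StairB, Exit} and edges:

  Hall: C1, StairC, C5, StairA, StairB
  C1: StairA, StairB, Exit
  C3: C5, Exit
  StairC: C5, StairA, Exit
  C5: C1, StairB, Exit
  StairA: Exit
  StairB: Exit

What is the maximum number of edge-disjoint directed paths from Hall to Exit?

Assign every edge capacity 1; by Menger, the answer equals the max flow.
Path Hall→C1→Exit (+1); total 1.
Path Hall→StairC→Exit (+1); total 2.
Path Hall→C5→Exit (+1); total 3.
Path Hall→StairA→Exit (+1); total 4.
Path Hall→StairB→Exit (+1); total 5.
No residual Hall→Exit path; max flow = 5.
Certifying cut of size 5: {Hall→C1, Hall→C5, Hall→StairA, Hall→StairB, Hall→StairC}.

5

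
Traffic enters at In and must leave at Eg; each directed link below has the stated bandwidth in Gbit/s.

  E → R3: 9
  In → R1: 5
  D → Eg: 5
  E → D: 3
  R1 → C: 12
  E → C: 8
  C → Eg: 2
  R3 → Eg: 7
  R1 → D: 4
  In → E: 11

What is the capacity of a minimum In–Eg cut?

14

Augment In→R1→C→Eg: bottleneck 2, flow now 2.
Augment In→R1→D→Eg: bottleneck 3, flow now 5.
Augment In→E→R3→Eg: bottleneck 7, flow now 12.
Augment In→E→D→Eg: bottleneck 2, flow now 14.
No augmenting path remains; maximum flow = 14.
By max-flow min-cut, the minimum cut capacity equals the max flow.
In the residual graph, reachable from In: {In, R1, E, R3, C, D}.
Min-cut edges: R3→Eg (7), C→Eg (2), D→Eg (5); capacity 7 + 2 + 5 = 14.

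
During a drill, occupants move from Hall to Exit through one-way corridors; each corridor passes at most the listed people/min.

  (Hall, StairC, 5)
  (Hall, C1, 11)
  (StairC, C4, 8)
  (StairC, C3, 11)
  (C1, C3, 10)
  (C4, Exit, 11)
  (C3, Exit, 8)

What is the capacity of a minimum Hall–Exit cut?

Augment Hall→StairC→C4→Exit: bottleneck 5, flow now 5.
Augment Hall→C1→C3→Exit: bottleneck 8, flow now 13.
No augmenting path remains; maximum flow = 13.
By max-flow min-cut, the minimum cut capacity equals the max flow.
In the residual graph, reachable from Hall: {Hall, C1, C3}.
Min-cut edges: Hall→StairC (5), C3→Exit (8); capacity 5 + 8 = 13.

13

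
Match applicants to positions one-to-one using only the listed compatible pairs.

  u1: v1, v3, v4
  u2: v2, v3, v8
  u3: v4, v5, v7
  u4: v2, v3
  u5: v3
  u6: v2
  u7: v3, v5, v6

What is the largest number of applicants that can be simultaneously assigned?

6

Unit-capacity flow: source→left, listed edges, right→sink; max matching = max flow.
Augmenting path u1→v1 (+1); matched 1.
Augmenting path u2→v2 (+1); matched 2.
Augmenting path u3→v4 (+1); matched 3.
Augmenting path u4→v3 (+1); matched 4.
Augmenting path u7→v5 (+1); matched 5.
Augmenting path u6→v2→u2→v8 (+1); matched 6.
No augmenting path remains; maximum matching = 6.
König certificate: {u1, u2, u3, u7, v2, v3} is a vertex cover of size 6 (every listed pair touches it), so no matching can be larger.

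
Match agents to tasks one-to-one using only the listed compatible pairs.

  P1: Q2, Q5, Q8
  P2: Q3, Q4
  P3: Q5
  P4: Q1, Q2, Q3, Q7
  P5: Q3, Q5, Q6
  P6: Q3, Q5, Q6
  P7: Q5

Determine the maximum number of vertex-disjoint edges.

Unit-capacity flow: source→left, listed edges, right→sink; max matching = max flow.
Augmenting path P1→Q2 (+1); matched 1.
Augmenting path P2→Q3 (+1); matched 2.
Augmenting path P3→Q5 (+1); matched 3.
Augmenting path P4→Q1 (+1); matched 4.
Augmenting path P5→Q6 (+1); matched 5.
Augmenting path P6→Q3→P2→Q4 (+1); matched 6.
No augmenting path remains; maximum matching = 6.
König certificate: {P1, P2, P4, P5, P6, Q5} is a vertex cover of size 6 (every listed pair touches it), so no matching can be larger.

6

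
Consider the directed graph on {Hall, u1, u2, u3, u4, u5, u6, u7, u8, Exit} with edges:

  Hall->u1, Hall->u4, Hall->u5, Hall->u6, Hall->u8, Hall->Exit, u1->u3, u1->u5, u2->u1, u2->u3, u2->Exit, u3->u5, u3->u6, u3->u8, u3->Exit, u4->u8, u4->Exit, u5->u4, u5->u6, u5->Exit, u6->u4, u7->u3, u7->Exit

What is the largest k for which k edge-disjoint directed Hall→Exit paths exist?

Assign every edge capacity 1; by Menger, the answer equals the max flow.
Path Hall→Exit (+1); total 1.
Path Hall→u4→Exit (+1); total 2.
Path Hall→u5→Exit (+1); total 3.
Path Hall→u1→u3→Exit (+1); total 4.
No residual Hall→Exit path; max flow = 4.
Certifying cut of size 4: {Hall→Exit, Hall→u1, Hall→u5, u4→Exit}.

4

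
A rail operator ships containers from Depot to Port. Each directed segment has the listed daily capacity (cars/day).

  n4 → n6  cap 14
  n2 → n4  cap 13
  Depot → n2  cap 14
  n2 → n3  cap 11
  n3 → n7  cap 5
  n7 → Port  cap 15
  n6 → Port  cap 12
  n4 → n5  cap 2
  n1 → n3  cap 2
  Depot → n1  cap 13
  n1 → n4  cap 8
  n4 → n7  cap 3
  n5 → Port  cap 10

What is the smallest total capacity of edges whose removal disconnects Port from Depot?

22

Augment Depot→n1→n3→n7→Port: bottleneck 2, flow now 2.
Augment Depot→n1→n4→n5→Port: bottleneck 2, flow now 4.
Augment Depot→n1→n4→n6→Port: bottleneck 6, flow now 10.
Augment Depot→n2→n3→n7→Port: bottleneck 3, flow now 13.
Augment Depot→n2→n4→n6→Port: bottleneck 6, flow now 19.
Augment Depot→n2→n4→n7→Port: bottleneck 3, flow now 22.
No augmenting path remains; maximum flow = 22.
By max-flow min-cut, the minimum cut capacity equals the max flow.
In the residual graph, reachable from Depot: {Depot, n1, n2, n3, n4, n6}.
Min-cut edges: n3→n7 (5), n4→n5 (2), n4→n7 (3), n6→Port (12); capacity 5 + 2 + 3 + 12 = 22.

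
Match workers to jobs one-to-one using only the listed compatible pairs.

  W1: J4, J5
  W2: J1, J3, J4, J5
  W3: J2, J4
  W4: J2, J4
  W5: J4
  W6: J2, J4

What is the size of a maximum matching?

Unit-capacity flow: source→left, listed edges, right→sink; max matching = max flow.
Augmenting path W1→J4 (+1); matched 1.
Augmenting path W2→J1 (+1); matched 2.
Augmenting path W3→J2 (+1); matched 3.
Augmenting path W4→J4→W1→J5 (+1); matched 4.
No augmenting path remains; maximum matching = 4.
König certificate: {W1, W2, J2, J4} is a vertex cover of size 4 (every listed pair touches it), so no matching can be larger.

4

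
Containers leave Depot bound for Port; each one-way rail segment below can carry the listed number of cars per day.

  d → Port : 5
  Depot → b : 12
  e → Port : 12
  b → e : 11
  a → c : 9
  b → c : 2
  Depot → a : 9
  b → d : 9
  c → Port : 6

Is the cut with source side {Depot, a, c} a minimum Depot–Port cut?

Yes — it is a minimum cut (capacity 18).

Given cut capacity: 12 + 6 = 18.
Augment Depot→a→c→Port: bottleneck 6, flow now 6.
Augment Depot→b→d→Port: bottleneck 5, flow now 11.
Augment Depot→b→e→Port: bottleneck 7, flow now 18.
No augmenting path remains; maximum flow = 18.
Cut capacity 18 equals the max flow, so it is a minimum cut.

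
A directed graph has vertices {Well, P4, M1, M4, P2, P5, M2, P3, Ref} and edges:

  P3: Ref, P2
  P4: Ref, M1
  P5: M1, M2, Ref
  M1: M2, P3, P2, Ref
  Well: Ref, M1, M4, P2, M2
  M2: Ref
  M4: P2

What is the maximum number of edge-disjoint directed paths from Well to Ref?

3

Assign every edge capacity 1; by Menger, the answer equals the max flow.
Path Well→Ref (+1); total 1.
Path Well→M1→Ref (+1); total 2.
Path Well→M2→Ref (+1); total 3.
No residual Well→Ref path; max flow = 3.
Certifying cut of size 3: {Well→M1, Well→M2, Well→Ref}.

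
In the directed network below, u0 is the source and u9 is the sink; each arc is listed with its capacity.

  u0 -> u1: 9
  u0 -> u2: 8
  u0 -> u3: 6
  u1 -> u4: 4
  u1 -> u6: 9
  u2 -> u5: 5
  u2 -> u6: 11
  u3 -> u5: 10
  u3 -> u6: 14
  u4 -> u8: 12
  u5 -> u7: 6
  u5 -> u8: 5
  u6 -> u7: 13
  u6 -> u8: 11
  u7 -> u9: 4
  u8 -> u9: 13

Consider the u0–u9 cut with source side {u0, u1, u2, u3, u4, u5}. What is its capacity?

Edges leaving {u0, u1, u2, u3, u4, u5}: u1→u6 (9), u2→u6 (11), u3→u6 (14), u4→u8 (12), u5→u7 (6), u5→u8 (5).
Cut capacity = 9 + 11 + 14 + 12 + 6 + 5 = 57.

57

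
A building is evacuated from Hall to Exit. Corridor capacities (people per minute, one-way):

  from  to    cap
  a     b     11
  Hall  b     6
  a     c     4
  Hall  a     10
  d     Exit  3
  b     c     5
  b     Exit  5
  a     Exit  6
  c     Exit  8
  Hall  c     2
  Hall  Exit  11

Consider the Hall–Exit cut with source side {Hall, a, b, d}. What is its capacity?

36

Edges leaving {Hall, a, b, d}: Hall→c (2), Hall→Exit (11), a→c (4), a→Exit (6), b→c (5), b→Exit (5), d→Exit (3).
Cut capacity = 2 + 11 + 4 + 6 + 5 + 5 + 3 = 36.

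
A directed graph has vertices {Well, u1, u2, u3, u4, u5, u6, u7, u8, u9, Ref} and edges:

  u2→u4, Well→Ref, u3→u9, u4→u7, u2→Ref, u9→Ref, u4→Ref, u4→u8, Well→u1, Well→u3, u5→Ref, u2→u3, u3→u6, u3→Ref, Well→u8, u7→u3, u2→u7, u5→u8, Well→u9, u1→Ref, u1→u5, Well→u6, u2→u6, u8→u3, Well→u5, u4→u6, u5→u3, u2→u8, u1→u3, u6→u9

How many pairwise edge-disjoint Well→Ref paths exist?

5

Assign every edge capacity 1; by Menger, the answer equals the max flow.
Path Well→Ref (+1); total 1.
Path Well→u1→Ref (+1); total 2.
Path Well→u3→Ref (+1); total 3.
Path Well→u5→Ref (+1); total 4.
Path Well→u9→Ref (+1); total 5.
No residual Well→Ref path; max flow = 5.
Certifying cut of size 5: {Well→Ref, Well→u1, Well→u5, u3→Ref, u9→Ref}.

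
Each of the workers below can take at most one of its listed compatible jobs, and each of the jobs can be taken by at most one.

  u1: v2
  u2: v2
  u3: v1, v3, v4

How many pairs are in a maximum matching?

Unit-capacity flow: source→left, listed edges, right→sink; max matching = max flow.
Augmenting path u1→v2 (+1); matched 1.
Augmenting path u3→v1 (+1); matched 2.
No augmenting path remains; maximum matching = 2.
König certificate: {u3, v2} is a vertex cover of size 2 (every listed pair touches it), so no matching can be larger.

2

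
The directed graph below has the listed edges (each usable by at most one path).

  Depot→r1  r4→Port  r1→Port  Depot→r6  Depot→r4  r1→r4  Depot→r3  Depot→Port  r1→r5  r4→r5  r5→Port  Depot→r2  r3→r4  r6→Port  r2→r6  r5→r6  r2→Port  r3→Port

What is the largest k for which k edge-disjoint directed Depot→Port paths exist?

6

Assign every edge capacity 1; by Menger, the answer equals the max flow.
Path Depot→Port (+1); total 1.
Path Depot→r1→Port (+1); total 2.
Path Depot→r2→Port (+1); total 3.
Path Depot→r3→Port (+1); total 4.
Path Depot→r4→Port (+1); total 5.
Path Depot→r6→Port (+1); total 6.
No residual Depot→Port path; max flow = 6.
Certifying cut of size 6: {Depot→Port, Depot→r1, Depot→r2, Depot→r3, Depot→r4, Depot→r6}.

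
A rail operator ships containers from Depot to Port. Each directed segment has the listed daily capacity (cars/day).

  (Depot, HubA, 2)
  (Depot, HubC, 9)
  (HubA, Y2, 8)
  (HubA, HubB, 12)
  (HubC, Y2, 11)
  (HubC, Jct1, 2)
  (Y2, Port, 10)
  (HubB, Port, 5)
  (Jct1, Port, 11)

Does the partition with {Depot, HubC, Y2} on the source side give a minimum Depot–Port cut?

No — its capacity is 14, but the minimum cut has capacity 11.

Given cut capacity: 2 + 2 + 10 = 14.
Augment Depot→HubA→Y2→Port: bottleneck 2, flow now 2.
Augment Depot→HubC→Y2→Port: bottleneck 8, flow now 10.
Augment Depot→HubC→Jct1→Port: bottleneck 1, flow now 11.
No augmenting path remains; maximum flow = 11.
In the residual graph, reachable from Depot: {Depot}.
Min-cut edges: Depot→HubA (2), Depot→HubC (9); capacity 2 + 9 = 11.
Cut capacity 14 exceeds the max flow 11, so it is not minimum.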